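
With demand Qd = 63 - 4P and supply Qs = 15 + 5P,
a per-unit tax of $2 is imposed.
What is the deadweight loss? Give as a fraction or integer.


Pre-tax equilibrium quantity: Q* = 125/3
Post-tax equilibrium quantity: Q_tax = 335/9
Reduction in quantity: Q* - Q_tax = 40/9
DWL = (1/2) * tax * (Q* - Q_tax)
DWL = (1/2) * 2 * 40/9 = 40/9

40/9


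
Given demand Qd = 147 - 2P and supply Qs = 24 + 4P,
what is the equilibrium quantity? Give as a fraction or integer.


First find equilibrium price:
147 - 2P = 24 + 4P
P* = 123/6 = 41/2
Then substitute into demand:
Q* = 147 - 2 * 41/2 = 106

106


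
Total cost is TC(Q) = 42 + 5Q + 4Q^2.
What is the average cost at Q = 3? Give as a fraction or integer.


TC(3) = 42 + 5*3 + 4*3^2
TC(3) = 42 + 15 + 36 = 93
AC = TC/Q = 93/3 = 31

31


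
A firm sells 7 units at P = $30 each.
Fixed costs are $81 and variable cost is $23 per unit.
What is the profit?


Total Revenue = P * Q = 30 * 7 = $210
Total Cost = FC + VC*Q = 81 + 23*7 = $242
Profit = TR - TC = 210 - 242 = $-32

$-32


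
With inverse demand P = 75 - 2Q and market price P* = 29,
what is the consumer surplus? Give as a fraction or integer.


Maximum willingness to pay (at Q=0): P_max = 75
Quantity demanded at P* = 29:
Q* = (75 - 29)/2 = 23
CS = (1/2) * Q* * (P_max - P*)
CS = (1/2) * 23 * (75 - 29)
CS = (1/2) * 23 * 46 = 529

529


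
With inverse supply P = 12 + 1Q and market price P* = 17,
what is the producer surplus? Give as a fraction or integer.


Minimum supply price (at Q=0): P_min = 12
Quantity supplied at P* = 17:
Q* = (17 - 12)/1 = 5
PS = (1/2) * Q* * (P* - P_min)
PS = (1/2) * 5 * (17 - 12)
PS = (1/2) * 5 * 5 = 25/2

25/2


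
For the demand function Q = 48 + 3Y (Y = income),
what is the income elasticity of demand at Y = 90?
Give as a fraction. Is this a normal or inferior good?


dQ/dY = 3
At Y = 90: Q = 48 + 3*90 = 318
Ey = (dQ/dY)(Y/Q) = 3 * 90 / 318 = 45/53
Since Ey > 0, this is a normal good.

45/53 (normal good)


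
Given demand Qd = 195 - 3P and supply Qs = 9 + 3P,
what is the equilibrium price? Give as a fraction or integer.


At equilibrium, Qd = Qs.
195 - 3P = 9 + 3P
195 - 9 = 3P + 3P
186 = 6P
P* = 186/6 = 31

31


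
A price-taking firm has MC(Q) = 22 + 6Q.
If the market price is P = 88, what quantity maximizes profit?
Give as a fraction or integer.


In perfect competition, profit is maximized where P = MC.
88 = 22 + 6Q
66 = 6Q
Q* = 66/6 = 11

11


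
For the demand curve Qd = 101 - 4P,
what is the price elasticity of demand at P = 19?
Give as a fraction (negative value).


dQ/dP = -4
At P = 19: Q = 101 - 4*19 = 25
E = (dQ/dP)(P/Q) = (-4)(19/25) = -76/25

-76/25


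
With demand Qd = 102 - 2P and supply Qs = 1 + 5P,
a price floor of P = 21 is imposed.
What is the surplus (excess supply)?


At P = 21:
Qd = 102 - 2*21 = 60
Qs = 1 + 5*21 = 106
Surplus = Qs - Qd = 106 - 60 = 46

46


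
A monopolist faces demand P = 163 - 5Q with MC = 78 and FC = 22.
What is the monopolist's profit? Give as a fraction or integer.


MR = MC: 163 - 10Q = 78
Q* = 17/2
P* = 163 - 5*17/2 = 241/2
Profit = (P* - MC)*Q* - FC
= (241/2 - 78)*17/2 - 22
= 85/2*17/2 - 22
= 1445/4 - 22 = 1357/4

1357/4


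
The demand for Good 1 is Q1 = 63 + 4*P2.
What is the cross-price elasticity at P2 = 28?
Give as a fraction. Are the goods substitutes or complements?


dQ1/dP2 = 4
At P2 = 28: Q1 = 63 + 4*28 = 175
Exy = (dQ1/dP2)(P2/Q1) = 4 * 28 / 175 = 16/25
Since Exy > 0, the goods are substitutes.

16/25 (substitutes)


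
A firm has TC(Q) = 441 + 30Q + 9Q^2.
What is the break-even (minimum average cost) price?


AC(Q) = 441/Q + 30 + 9Q
To minimize: dAC/dQ = -441/Q^2 + 9 = 0
Q^2 = 441/9 = 49
Q* = 7
Min AC = 441/7 + 30 + 9*7
Min AC = 63 + 30 + 63 = 156

156


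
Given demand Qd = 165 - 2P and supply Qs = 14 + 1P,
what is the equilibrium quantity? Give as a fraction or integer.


First find equilibrium price:
165 - 2P = 14 + 1P
P* = 151/3 = 151/3
Then substitute into demand:
Q* = 165 - 2 * 151/3 = 193/3

193/3


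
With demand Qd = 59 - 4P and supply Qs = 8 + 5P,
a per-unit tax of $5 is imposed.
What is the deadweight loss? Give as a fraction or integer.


Pre-tax equilibrium quantity: Q* = 109/3
Post-tax equilibrium quantity: Q_tax = 227/9
Reduction in quantity: Q* - Q_tax = 100/9
DWL = (1/2) * tax * (Q* - Q_tax)
DWL = (1/2) * 5 * 100/9 = 250/9

250/9


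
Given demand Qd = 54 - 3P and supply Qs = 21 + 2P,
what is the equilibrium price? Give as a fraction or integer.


At equilibrium, Qd = Qs.
54 - 3P = 21 + 2P
54 - 21 = 3P + 2P
33 = 5P
P* = 33/5 = 33/5

33/5


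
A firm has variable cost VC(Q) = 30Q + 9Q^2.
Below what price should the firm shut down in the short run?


AVC(Q) = VC(Q)/Q = 30 + 9Q
AVC is increasing in Q, so minimum AVC is at Q -> 0+.
Min AVC = 30
The firm should shut down if P < 30.

30


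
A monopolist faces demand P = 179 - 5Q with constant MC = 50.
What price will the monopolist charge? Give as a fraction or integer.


MR = 179 - 10Q
Set MR = MC: 179 - 10Q = 50
Q* = 129/10
Substitute into demand:
P* = 179 - 5*129/10 = 229/2

229/2


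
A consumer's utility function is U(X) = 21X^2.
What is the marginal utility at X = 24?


MU = dU/dX = 21*2*X^(2-1)
MU = 42*X^1
At X = 24:
MU = 42 * 24^1
MU = 42 * 24 = 1008

1008


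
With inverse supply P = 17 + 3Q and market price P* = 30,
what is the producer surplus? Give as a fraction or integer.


Minimum supply price (at Q=0): P_min = 17
Quantity supplied at P* = 30:
Q* = (30 - 17)/3 = 13/3
PS = (1/2) * Q* * (P* - P_min)
PS = (1/2) * 13/3 * (30 - 17)
PS = (1/2) * 13/3 * 13 = 169/6

169/6


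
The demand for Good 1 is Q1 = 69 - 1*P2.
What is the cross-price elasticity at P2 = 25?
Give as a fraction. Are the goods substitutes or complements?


dQ1/dP2 = -1
At P2 = 25: Q1 = 69 - 1*25 = 44
Exy = (dQ1/dP2)(P2/Q1) = -1 * 25 / 44 = -25/44
Since Exy < 0, the goods are complements.

-25/44 (complements)


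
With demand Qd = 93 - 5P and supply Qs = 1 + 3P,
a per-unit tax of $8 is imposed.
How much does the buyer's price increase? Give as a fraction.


With a per-unit tax, the buyer's price increase depends on relative slopes.
Supply slope: d = 3, Demand slope: b = 5
Buyer's price increase = d * tax / (b + d)
= 3 * 8 / (5 + 3)
= 24 / 8 = 3

3


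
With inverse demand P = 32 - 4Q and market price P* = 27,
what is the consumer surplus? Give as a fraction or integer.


Maximum willingness to pay (at Q=0): P_max = 32
Quantity demanded at P* = 27:
Q* = (32 - 27)/4 = 5/4
CS = (1/2) * Q* * (P_max - P*)
CS = (1/2) * 5/4 * (32 - 27)
CS = (1/2) * 5/4 * 5 = 25/8

25/8


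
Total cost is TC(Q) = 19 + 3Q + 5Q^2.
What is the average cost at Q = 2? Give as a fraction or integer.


TC(2) = 19 + 3*2 + 5*2^2
TC(2) = 19 + 6 + 20 = 45
AC = TC/Q = 45/2 = 45/2

45/2


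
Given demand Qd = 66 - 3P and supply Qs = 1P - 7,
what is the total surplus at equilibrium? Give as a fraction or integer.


Find equilibrium: 66 - 3P = 1P - 7
66 + 7 = 4P
P* = 73/4 = 73/4
Q* = 1*73/4 - 7 = 45/4
Inverse demand: P = 22 - Q/3, so P_max = 22
Inverse supply: P = 7 + Q/1, so P_min = 7
CS = (1/2) * 45/4 * (22 - 73/4) = 675/32
PS = (1/2) * 45/4 * (73/4 - 7) = 2025/32
TS = CS + PS = 675/32 + 2025/32 = 675/8

675/8


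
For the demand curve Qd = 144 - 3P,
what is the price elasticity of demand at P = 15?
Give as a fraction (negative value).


dQ/dP = -3
At P = 15: Q = 144 - 3*15 = 99
E = (dQ/dP)(P/Q) = (-3)(15/99) = -5/11

-5/11


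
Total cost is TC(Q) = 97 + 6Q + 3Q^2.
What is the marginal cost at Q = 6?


MC = dTC/dQ = 6 + 2*3*Q
At Q = 6:
MC = 6 + 6*6
MC = 6 + 36 = 42

42


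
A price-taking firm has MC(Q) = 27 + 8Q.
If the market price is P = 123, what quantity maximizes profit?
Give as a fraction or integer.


In perfect competition, profit is maximized where P = MC.
123 = 27 + 8Q
96 = 8Q
Q* = 96/8 = 12

12


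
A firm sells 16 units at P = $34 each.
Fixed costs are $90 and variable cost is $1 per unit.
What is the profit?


Total Revenue = P * Q = 34 * 16 = $544
Total Cost = FC + VC*Q = 90 + 1*16 = $106
Profit = TR - TC = 544 - 106 = $438

$438


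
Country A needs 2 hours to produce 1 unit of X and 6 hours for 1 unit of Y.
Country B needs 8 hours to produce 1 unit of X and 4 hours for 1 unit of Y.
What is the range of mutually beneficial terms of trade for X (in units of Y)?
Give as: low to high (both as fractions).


Opportunity cost of X for Country A = hours_X / hours_Y = 2/6 = 1/3 units of Y
Opportunity cost of X for Country B = hours_X / hours_Y = 8/4 = 2 units of Y
Terms of trade must be between the two opportunity costs.
Range: 1/3 to 2

1/3 to 2


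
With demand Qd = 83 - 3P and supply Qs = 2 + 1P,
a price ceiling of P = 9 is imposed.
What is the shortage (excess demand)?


At P = 9:
Qd = 83 - 3*9 = 56
Qs = 2 + 1*9 = 11
Shortage = Qd - Qs = 56 - 11 = 45

45


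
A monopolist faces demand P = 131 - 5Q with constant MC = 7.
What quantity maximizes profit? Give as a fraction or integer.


TR = P*Q = (131 - 5Q)Q = 131Q - 5Q^2
MR = dTR/dQ = 131 - 10Q
Set MR = MC:
131 - 10Q = 7
124 = 10Q
Q* = 124/10 = 62/5

62/5


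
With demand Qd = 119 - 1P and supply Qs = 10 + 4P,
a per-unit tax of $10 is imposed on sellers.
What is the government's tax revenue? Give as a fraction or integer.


With tax on sellers, new supply: Qs' = 10 + 4(P - 10)
= 4P - 30
New equilibrium quantity:
Q_new = 446/5
Tax revenue = tax * Q_new = 10 * 446/5 = 892

892


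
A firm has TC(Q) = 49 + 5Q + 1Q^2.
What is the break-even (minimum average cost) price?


AC(Q) = 49/Q + 5 + 1Q
To minimize: dAC/dQ = -49/Q^2 + 1 = 0
Q^2 = 49/1 = 49
Q* = 7
Min AC = 49/7 + 5 + 1*7
Min AC = 7 + 5 + 7 = 19

19


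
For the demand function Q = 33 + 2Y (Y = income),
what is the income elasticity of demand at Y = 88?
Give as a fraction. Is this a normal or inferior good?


dQ/dY = 2
At Y = 88: Q = 33 + 2*88 = 209
Ey = (dQ/dY)(Y/Q) = 2 * 88 / 209 = 16/19
Since Ey > 0, this is a normal good.

16/19 (normal good)


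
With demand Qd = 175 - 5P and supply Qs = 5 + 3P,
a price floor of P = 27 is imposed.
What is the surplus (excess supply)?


At P = 27:
Qd = 175 - 5*27 = 40
Qs = 5 + 3*27 = 86
Surplus = Qs - Qd = 86 - 40 = 46

46


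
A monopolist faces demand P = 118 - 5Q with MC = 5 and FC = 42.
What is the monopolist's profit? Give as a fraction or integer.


MR = MC: 118 - 10Q = 5
Q* = 113/10
P* = 118 - 5*113/10 = 123/2
Profit = (P* - MC)*Q* - FC
= (123/2 - 5)*113/10 - 42
= 113/2*113/10 - 42
= 12769/20 - 42 = 11929/20

11929/20


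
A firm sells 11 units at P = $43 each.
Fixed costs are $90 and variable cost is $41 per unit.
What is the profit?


Total Revenue = P * Q = 43 * 11 = $473
Total Cost = FC + VC*Q = 90 + 41*11 = $541
Profit = TR - TC = 473 - 541 = $-68

$-68


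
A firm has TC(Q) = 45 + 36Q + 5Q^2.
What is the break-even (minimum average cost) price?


AC(Q) = 45/Q + 36 + 5Q
To minimize: dAC/dQ = -45/Q^2 + 5 = 0
Q^2 = 45/5 = 9
Q* = 3
Min AC = 45/3 + 36 + 5*3
Min AC = 15 + 36 + 15 = 66

66


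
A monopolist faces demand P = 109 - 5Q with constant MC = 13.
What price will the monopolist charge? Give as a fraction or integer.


MR = 109 - 10Q
Set MR = MC: 109 - 10Q = 13
Q* = 48/5
Substitute into demand:
P* = 109 - 5*48/5 = 61

61


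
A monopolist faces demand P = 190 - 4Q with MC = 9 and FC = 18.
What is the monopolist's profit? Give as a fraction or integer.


MR = MC: 190 - 8Q = 9
Q* = 181/8
P* = 190 - 4*181/8 = 199/2
Profit = (P* - MC)*Q* - FC
= (199/2 - 9)*181/8 - 18
= 181/2*181/8 - 18
= 32761/16 - 18 = 32473/16

32473/16


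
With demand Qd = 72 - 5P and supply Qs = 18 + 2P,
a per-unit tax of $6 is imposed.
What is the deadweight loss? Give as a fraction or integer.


Pre-tax equilibrium quantity: Q* = 234/7
Post-tax equilibrium quantity: Q_tax = 174/7
Reduction in quantity: Q* - Q_tax = 60/7
DWL = (1/2) * tax * (Q* - Q_tax)
DWL = (1/2) * 6 * 60/7 = 180/7

180/7


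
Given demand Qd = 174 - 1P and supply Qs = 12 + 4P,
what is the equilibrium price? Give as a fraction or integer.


At equilibrium, Qd = Qs.
174 - 1P = 12 + 4P
174 - 12 = 1P + 4P
162 = 5P
P* = 162/5 = 162/5

162/5


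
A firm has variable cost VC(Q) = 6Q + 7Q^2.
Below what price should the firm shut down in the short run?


AVC(Q) = VC(Q)/Q = 6 + 7Q
AVC is increasing in Q, so minimum AVC is at Q -> 0+.
Min AVC = 6
The firm should shut down if P < 6.

6


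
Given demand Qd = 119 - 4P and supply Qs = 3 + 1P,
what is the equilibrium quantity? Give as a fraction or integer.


First find equilibrium price:
119 - 4P = 3 + 1P
P* = 116/5 = 116/5
Then substitute into demand:
Q* = 119 - 4 * 116/5 = 131/5

131/5


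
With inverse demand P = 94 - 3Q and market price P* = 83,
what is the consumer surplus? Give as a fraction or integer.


Maximum willingness to pay (at Q=0): P_max = 94
Quantity demanded at P* = 83:
Q* = (94 - 83)/3 = 11/3
CS = (1/2) * Q* * (P_max - P*)
CS = (1/2) * 11/3 * (94 - 83)
CS = (1/2) * 11/3 * 11 = 121/6

121/6


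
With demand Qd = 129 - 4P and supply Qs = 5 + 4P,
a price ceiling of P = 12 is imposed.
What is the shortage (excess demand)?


At P = 12:
Qd = 129 - 4*12 = 81
Qs = 5 + 4*12 = 53
Shortage = Qd - Qs = 81 - 53 = 28

28


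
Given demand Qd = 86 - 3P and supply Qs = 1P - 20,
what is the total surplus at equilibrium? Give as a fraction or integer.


Find equilibrium: 86 - 3P = 1P - 20
86 + 20 = 4P
P* = 106/4 = 53/2
Q* = 1*53/2 - 20 = 13/2
Inverse demand: P = 86/3 - Q/3, so P_max = 86/3
Inverse supply: P = 20 + Q/1, so P_min = 20
CS = (1/2) * 13/2 * (86/3 - 53/2) = 169/24
PS = (1/2) * 13/2 * (53/2 - 20) = 169/8
TS = CS + PS = 169/24 + 169/8 = 169/6

169/6


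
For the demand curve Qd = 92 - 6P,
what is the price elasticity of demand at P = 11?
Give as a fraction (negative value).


dQ/dP = -6
At P = 11: Q = 92 - 6*11 = 26
E = (dQ/dP)(P/Q) = (-6)(11/26) = -33/13

-33/13


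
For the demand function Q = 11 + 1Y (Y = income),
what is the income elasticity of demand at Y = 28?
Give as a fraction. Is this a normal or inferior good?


dQ/dY = 1
At Y = 28: Q = 11 + 1*28 = 39
Ey = (dQ/dY)(Y/Q) = 1 * 28 / 39 = 28/39
Since Ey > 0, this is a normal good.

28/39 (normal good)


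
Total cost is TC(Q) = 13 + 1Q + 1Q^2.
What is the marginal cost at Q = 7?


MC = dTC/dQ = 1 + 2*1*Q
At Q = 7:
MC = 1 + 2*7
MC = 1 + 14 = 15

15


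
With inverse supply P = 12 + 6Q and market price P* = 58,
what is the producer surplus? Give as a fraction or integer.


Minimum supply price (at Q=0): P_min = 12
Quantity supplied at P* = 58:
Q* = (58 - 12)/6 = 23/3
PS = (1/2) * Q* * (P* - P_min)
PS = (1/2) * 23/3 * (58 - 12)
PS = (1/2) * 23/3 * 46 = 529/3

529/3


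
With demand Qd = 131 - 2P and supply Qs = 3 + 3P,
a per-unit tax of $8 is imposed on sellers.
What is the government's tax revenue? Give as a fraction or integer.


With tax on sellers, new supply: Qs' = 3 + 3(P - 8)
= 3P - 21
New equilibrium quantity:
Q_new = 351/5
Tax revenue = tax * Q_new = 8 * 351/5 = 2808/5

2808/5


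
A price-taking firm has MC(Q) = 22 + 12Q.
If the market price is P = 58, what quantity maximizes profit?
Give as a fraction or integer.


In perfect competition, profit is maximized where P = MC.
58 = 22 + 12Q
36 = 12Q
Q* = 36/12 = 3

3


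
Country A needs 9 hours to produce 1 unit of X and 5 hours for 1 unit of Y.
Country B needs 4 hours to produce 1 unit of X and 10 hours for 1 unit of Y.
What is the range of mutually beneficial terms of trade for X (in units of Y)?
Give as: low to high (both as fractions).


Opportunity cost of X for Country A = hours_X / hours_Y = 9/5 = 9/5 units of Y
Opportunity cost of X for Country B = hours_X / hours_Y = 4/10 = 2/5 units of Y
Terms of trade must be between the two opportunity costs.
Range: 2/5 to 9/5

2/5 to 9/5


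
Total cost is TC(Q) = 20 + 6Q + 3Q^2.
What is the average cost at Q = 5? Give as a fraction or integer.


TC(5) = 20 + 6*5 + 3*5^2
TC(5) = 20 + 30 + 75 = 125
AC = TC/Q = 125/5 = 25

25


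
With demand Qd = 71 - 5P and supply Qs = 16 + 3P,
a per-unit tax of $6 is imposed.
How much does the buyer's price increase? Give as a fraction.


With a per-unit tax, the buyer's price increase depends on relative slopes.
Supply slope: d = 3, Demand slope: b = 5
Buyer's price increase = d * tax / (b + d)
= 3 * 6 / (5 + 3)
= 18 / 8 = 9/4

9/4


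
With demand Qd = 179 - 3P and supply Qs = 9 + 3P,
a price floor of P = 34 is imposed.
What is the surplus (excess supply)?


At P = 34:
Qd = 179 - 3*34 = 77
Qs = 9 + 3*34 = 111
Surplus = Qs - Qd = 111 - 77 = 34

34


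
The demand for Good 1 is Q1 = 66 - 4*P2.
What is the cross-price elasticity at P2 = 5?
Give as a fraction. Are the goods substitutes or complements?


dQ1/dP2 = -4
At P2 = 5: Q1 = 66 - 4*5 = 46
Exy = (dQ1/dP2)(P2/Q1) = -4 * 5 / 46 = -10/23
Since Exy < 0, the goods are complements.

-10/23 (complements)


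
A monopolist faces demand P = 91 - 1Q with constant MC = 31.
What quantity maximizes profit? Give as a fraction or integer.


TR = P*Q = (91 - 1Q)Q = 91Q - 1Q^2
MR = dTR/dQ = 91 - 2Q
Set MR = MC:
91 - 2Q = 31
60 = 2Q
Q* = 60/2 = 30

30


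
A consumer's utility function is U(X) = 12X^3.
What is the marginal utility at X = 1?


MU = dU/dX = 12*3*X^(3-1)
MU = 36*X^2
At X = 1:
MU = 36 * 1^2
MU = 36 * 1 = 36

36


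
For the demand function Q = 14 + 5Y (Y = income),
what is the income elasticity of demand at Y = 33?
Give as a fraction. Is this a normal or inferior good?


dQ/dY = 5
At Y = 33: Q = 14 + 5*33 = 179
Ey = (dQ/dY)(Y/Q) = 5 * 33 / 179 = 165/179
Since Ey > 0, this is a normal good.

165/179 (normal good)


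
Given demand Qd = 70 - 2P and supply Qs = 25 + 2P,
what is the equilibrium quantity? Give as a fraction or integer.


First find equilibrium price:
70 - 2P = 25 + 2P
P* = 45/4 = 45/4
Then substitute into demand:
Q* = 70 - 2 * 45/4 = 95/2

95/2


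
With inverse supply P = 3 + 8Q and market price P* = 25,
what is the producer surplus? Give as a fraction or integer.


Minimum supply price (at Q=0): P_min = 3
Quantity supplied at P* = 25:
Q* = (25 - 3)/8 = 11/4
PS = (1/2) * Q* * (P* - P_min)
PS = (1/2) * 11/4 * (25 - 3)
PS = (1/2) * 11/4 * 22 = 121/4

121/4


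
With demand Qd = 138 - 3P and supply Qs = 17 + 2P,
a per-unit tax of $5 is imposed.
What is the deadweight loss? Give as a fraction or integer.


Pre-tax equilibrium quantity: Q* = 327/5
Post-tax equilibrium quantity: Q_tax = 297/5
Reduction in quantity: Q* - Q_tax = 6
DWL = (1/2) * tax * (Q* - Q_tax)
DWL = (1/2) * 5 * 6 = 15

15


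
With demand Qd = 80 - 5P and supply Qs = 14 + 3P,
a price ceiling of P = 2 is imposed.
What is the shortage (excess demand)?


At P = 2:
Qd = 80 - 5*2 = 70
Qs = 14 + 3*2 = 20
Shortage = Qd - Qs = 70 - 20 = 50

50


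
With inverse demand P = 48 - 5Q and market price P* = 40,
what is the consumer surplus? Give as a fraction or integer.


Maximum willingness to pay (at Q=0): P_max = 48
Quantity demanded at P* = 40:
Q* = (48 - 40)/5 = 8/5
CS = (1/2) * Q* * (P_max - P*)
CS = (1/2) * 8/5 * (48 - 40)
CS = (1/2) * 8/5 * 8 = 32/5

32/5


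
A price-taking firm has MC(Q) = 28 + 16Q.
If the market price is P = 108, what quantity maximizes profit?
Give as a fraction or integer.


In perfect competition, profit is maximized where P = MC.
108 = 28 + 16Q
80 = 16Q
Q* = 80/16 = 5

5


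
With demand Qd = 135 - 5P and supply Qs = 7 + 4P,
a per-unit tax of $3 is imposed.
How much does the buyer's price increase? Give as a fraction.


With a per-unit tax, the buyer's price increase depends on relative slopes.
Supply slope: d = 4, Demand slope: b = 5
Buyer's price increase = d * tax / (b + d)
= 4 * 3 / (5 + 4)
= 12 / 9 = 4/3

4/3


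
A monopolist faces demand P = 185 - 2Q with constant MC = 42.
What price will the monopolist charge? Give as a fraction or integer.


MR = 185 - 4Q
Set MR = MC: 185 - 4Q = 42
Q* = 143/4
Substitute into demand:
P* = 185 - 2*143/4 = 227/2

227/2


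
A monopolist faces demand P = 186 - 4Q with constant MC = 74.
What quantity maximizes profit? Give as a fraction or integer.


TR = P*Q = (186 - 4Q)Q = 186Q - 4Q^2
MR = dTR/dQ = 186 - 8Q
Set MR = MC:
186 - 8Q = 74
112 = 8Q
Q* = 112/8 = 14

14


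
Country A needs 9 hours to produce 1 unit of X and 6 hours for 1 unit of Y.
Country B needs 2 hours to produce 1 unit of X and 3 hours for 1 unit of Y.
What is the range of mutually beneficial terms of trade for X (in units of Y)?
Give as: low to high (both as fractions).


Opportunity cost of X for Country A = hours_X / hours_Y = 9/6 = 3/2 units of Y
Opportunity cost of X for Country B = hours_X / hours_Y = 2/3 = 2/3 units of Y
Terms of trade must be between the two opportunity costs.
Range: 2/3 to 3/2

2/3 to 3/2


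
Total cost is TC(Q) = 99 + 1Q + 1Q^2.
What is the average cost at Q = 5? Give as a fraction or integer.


TC(5) = 99 + 1*5 + 1*5^2
TC(5) = 99 + 5 + 25 = 129
AC = TC/Q = 129/5 = 129/5

129/5


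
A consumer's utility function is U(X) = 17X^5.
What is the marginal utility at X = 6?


MU = dU/dX = 17*5*X^(5-1)
MU = 85*X^4
At X = 6:
MU = 85 * 6^4
MU = 85 * 1296 = 110160

110160


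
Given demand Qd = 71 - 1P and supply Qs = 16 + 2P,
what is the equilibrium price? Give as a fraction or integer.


At equilibrium, Qd = Qs.
71 - 1P = 16 + 2P
71 - 16 = 1P + 2P
55 = 3P
P* = 55/3 = 55/3

55/3


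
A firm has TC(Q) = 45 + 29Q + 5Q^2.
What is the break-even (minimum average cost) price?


AC(Q) = 45/Q + 29 + 5Q
To minimize: dAC/dQ = -45/Q^2 + 5 = 0
Q^2 = 45/5 = 9
Q* = 3
Min AC = 45/3 + 29 + 5*3
Min AC = 15 + 29 + 15 = 59

59


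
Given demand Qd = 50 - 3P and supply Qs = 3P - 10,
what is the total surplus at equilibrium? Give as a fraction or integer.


Find equilibrium: 50 - 3P = 3P - 10
50 + 10 = 6P
P* = 60/6 = 10
Q* = 3*10 - 10 = 20
Inverse demand: P = 50/3 - Q/3, so P_max = 50/3
Inverse supply: P = 10/3 + Q/3, so P_min = 10/3
CS = (1/2) * 20 * (50/3 - 10) = 200/3
PS = (1/2) * 20 * (10 - 10/3) = 200/3
TS = CS + PS = 200/3 + 200/3 = 400/3

400/3


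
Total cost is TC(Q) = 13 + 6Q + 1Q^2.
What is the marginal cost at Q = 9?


MC = dTC/dQ = 6 + 2*1*Q
At Q = 9:
MC = 6 + 2*9
MC = 6 + 18 = 24

24


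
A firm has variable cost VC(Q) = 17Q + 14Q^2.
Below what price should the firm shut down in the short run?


AVC(Q) = VC(Q)/Q = 17 + 14Q
AVC is increasing in Q, so minimum AVC is at Q -> 0+.
Min AVC = 17
The firm should shut down if P < 17.

17


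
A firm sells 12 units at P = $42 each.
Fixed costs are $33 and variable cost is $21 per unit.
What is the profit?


Total Revenue = P * Q = 42 * 12 = $504
Total Cost = FC + VC*Q = 33 + 21*12 = $285
Profit = TR - TC = 504 - 285 = $219

$219


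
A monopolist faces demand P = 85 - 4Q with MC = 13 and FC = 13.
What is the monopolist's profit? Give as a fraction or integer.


MR = MC: 85 - 8Q = 13
Q* = 9
P* = 85 - 4*9 = 49
Profit = (P* - MC)*Q* - FC
= (49 - 13)*9 - 13
= 36*9 - 13
= 324 - 13 = 311

311


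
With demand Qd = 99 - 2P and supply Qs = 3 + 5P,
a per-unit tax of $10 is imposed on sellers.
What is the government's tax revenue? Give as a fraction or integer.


With tax on sellers, new supply: Qs' = 3 + 5(P - 10)
= 5P - 47
New equilibrium quantity:
Q_new = 401/7
Tax revenue = tax * Q_new = 10 * 401/7 = 4010/7

4010/7


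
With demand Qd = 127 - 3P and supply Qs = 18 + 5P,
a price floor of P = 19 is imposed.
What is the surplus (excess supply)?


At P = 19:
Qd = 127 - 3*19 = 70
Qs = 18 + 5*19 = 113
Surplus = Qs - Qd = 113 - 70 = 43

43


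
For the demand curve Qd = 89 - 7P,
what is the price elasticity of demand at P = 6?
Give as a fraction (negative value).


dQ/dP = -7
At P = 6: Q = 89 - 7*6 = 47
E = (dQ/dP)(P/Q) = (-7)(6/47) = -42/47

-42/47


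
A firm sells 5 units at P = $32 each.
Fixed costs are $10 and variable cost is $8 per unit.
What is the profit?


Total Revenue = P * Q = 32 * 5 = $160
Total Cost = FC + VC*Q = 10 + 8*5 = $50
Profit = TR - TC = 160 - 50 = $110

$110


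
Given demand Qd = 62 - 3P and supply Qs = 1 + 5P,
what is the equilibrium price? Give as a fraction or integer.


At equilibrium, Qd = Qs.
62 - 3P = 1 + 5P
62 - 1 = 3P + 5P
61 = 8P
P* = 61/8 = 61/8

61/8


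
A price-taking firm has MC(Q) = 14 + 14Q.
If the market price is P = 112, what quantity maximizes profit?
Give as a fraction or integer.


In perfect competition, profit is maximized where P = MC.
112 = 14 + 14Q
98 = 14Q
Q* = 98/14 = 7

7


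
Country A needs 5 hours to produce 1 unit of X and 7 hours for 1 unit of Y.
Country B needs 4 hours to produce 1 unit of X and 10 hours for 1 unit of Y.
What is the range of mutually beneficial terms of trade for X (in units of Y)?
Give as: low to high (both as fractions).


Opportunity cost of X for Country A = hours_X / hours_Y = 5/7 = 5/7 units of Y
Opportunity cost of X for Country B = hours_X / hours_Y = 4/10 = 2/5 units of Y
Terms of trade must be between the two opportunity costs.
Range: 2/5 to 5/7

2/5 to 5/7


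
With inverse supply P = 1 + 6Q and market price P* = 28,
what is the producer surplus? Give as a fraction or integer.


Minimum supply price (at Q=0): P_min = 1
Quantity supplied at P* = 28:
Q* = (28 - 1)/6 = 9/2
PS = (1/2) * Q* * (P* - P_min)
PS = (1/2) * 9/2 * (28 - 1)
PS = (1/2) * 9/2 * 27 = 243/4

243/4


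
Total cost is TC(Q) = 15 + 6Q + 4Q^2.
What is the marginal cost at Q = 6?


MC = dTC/dQ = 6 + 2*4*Q
At Q = 6:
MC = 6 + 8*6
MC = 6 + 48 = 54

54


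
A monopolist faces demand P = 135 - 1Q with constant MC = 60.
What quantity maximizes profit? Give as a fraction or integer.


TR = P*Q = (135 - 1Q)Q = 135Q - 1Q^2
MR = dTR/dQ = 135 - 2Q
Set MR = MC:
135 - 2Q = 60
75 = 2Q
Q* = 75/2 = 75/2

75/2


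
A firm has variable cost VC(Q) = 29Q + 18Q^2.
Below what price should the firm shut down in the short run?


AVC(Q) = VC(Q)/Q = 29 + 18Q
AVC is increasing in Q, so minimum AVC is at Q -> 0+.
Min AVC = 29
The firm should shut down if P < 29.

29


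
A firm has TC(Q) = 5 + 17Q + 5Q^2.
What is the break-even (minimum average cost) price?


AC(Q) = 5/Q + 17 + 5Q
To minimize: dAC/dQ = -5/Q^2 + 5 = 0
Q^2 = 5/5 = 1
Q* = 1
Min AC = 5/1 + 17 + 5*1
Min AC = 5 + 17 + 5 = 27

27


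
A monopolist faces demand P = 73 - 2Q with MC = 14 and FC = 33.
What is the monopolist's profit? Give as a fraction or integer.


MR = MC: 73 - 4Q = 14
Q* = 59/4
P* = 73 - 2*59/4 = 87/2
Profit = (P* - MC)*Q* - FC
= (87/2 - 14)*59/4 - 33
= 59/2*59/4 - 33
= 3481/8 - 33 = 3217/8

3217/8


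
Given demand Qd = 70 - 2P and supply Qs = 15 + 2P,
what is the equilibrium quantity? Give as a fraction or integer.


First find equilibrium price:
70 - 2P = 15 + 2P
P* = 55/4 = 55/4
Then substitute into demand:
Q* = 70 - 2 * 55/4 = 85/2

85/2


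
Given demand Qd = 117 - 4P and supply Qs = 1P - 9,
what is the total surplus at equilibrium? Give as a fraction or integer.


Find equilibrium: 117 - 4P = 1P - 9
117 + 9 = 5P
P* = 126/5 = 126/5
Q* = 1*126/5 - 9 = 81/5
Inverse demand: P = 117/4 - Q/4, so P_max = 117/4
Inverse supply: P = 9 + Q/1, so P_min = 9
CS = (1/2) * 81/5 * (117/4 - 126/5) = 6561/200
PS = (1/2) * 81/5 * (126/5 - 9) = 6561/50
TS = CS + PS = 6561/200 + 6561/50 = 6561/40

6561/40


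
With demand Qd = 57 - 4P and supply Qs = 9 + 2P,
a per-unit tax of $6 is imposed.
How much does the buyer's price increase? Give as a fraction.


With a per-unit tax, the buyer's price increase depends on relative slopes.
Supply slope: d = 2, Demand slope: b = 4
Buyer's price increase = d * tax / (b + d)
= 2 * 6 / (4 + 2)
= 12 / 6 = 2

2


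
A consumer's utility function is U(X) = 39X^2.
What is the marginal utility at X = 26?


MU = dU/dX = 39*2*X^(2-1)
MU = 78*X^1
At X = 26:
MU = 78 * 26^1
MU = 78 * 26 = 2028

2028


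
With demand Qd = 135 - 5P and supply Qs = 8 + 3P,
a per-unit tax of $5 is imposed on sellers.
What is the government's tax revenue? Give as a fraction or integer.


With tax on sellers, new supply: Qs' = 8 + 3(P - 5)
= 3P - 7
New equilibrium quantity:
Q_new = 185/4
Tax revenue = tax * Q_new = 5 * 185/4 = 925/4

925/4


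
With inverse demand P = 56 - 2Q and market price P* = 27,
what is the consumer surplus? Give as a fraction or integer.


Maximum willingness to pay (at Q=0): P_max = 56
Quantity demanded at P* = 27:
Q* = (56 - 27)/2 = 29/2
CS = (1/2) * Q* * (P_max - P*)
CS = (1/2) * 29/2 * (56 - 27)
CS = (1/2) * 29/2 * 29 = 841/4

841/4


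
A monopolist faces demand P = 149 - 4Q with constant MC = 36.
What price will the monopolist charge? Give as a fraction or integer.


MR = 149 - 8Q
Set MR = MC: 149 - 8Q = 36
Q* = 113/8
Substitute into demand:
P* = 149 - 4*113/8 = 185/2

185/2


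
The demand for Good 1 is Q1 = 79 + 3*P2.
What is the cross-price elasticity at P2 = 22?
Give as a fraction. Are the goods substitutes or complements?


dQ1/dP2 = 3
At P2 = 22: Q1 = 79 + 3*22 = 145
Exy = (dQ1/dP2)(P2/Q1) = 3 * 22 / 145 = 66/145
Since Exy > 0, the goods are substitutes.

66/145 (substitutes)


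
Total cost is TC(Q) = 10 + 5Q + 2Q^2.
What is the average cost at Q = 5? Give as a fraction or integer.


TC(5) = 10 + 5*5 + 2*5^2
TC(5) = 10 + 25 + 50 = 85
AC = TC/Q = 85/5 = 17

17


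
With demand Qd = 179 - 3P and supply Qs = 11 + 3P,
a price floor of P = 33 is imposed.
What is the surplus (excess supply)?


At P = 33:
Qd = 179 - 3*33 = 80
Qs = 11 + 3*33 = 110
Surplus = Qs - Qd = 110 - 80 = 30

30


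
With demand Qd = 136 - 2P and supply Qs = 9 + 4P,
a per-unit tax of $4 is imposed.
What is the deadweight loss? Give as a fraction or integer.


Pre-tax equilibrium quantity: Q* = 281/3
Post-tax equilibrium quantity: Q_tax = 265/3
Reduction in quantity: Q* - Q_tax = 16/3
DWL = (1/2) * tax * (Q* - Q_tax)
DWL = (1/2) * 4 * 16/3 = 32/3

32/3


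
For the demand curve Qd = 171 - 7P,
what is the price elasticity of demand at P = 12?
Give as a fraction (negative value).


dQ/dP = -7
At P = 12: Q = 171 - 7*12 = 87
E = (dQ/dP)(P/Q) = (-7)(12/87) = -28/29

-28/29


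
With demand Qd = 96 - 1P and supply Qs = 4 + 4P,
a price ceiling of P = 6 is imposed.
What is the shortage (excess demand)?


At P = 6:
Qd = 96 - 1*6 = 90
Qs = 4 + 4*6 = 28
Shortage = Qd - Qs = 90 - 28 = 62

62


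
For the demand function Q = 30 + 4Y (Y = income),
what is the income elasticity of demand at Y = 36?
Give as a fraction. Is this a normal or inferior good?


dQ/dY = 4
At Y = 36: Q = 30 + 4*36 = 174
Ey = (dQ/dY)(Y/Q) = 4 * 36 / 174 = 24/29
Since Ey > 0, this is a normal good.

24/29 (normal good)


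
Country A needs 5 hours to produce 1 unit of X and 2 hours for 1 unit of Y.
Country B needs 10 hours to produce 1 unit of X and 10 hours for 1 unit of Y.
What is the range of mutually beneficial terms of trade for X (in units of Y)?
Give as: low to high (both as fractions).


Opportunity cost of X for Country A = hours_X / hours_Y = 5/2 = 5/2 units of Y
Opportunity cost of X for Country B = hours_X / hours_Y = 10/10 = 1 units of Y
Terms of trade must be between the two opportunity costs.
Range: 1 to 5/2

1 to 5/2


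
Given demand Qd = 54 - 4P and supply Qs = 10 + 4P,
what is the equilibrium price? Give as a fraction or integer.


At equilibrium, Qd = Qs.
54 - 4P = 10 + 4P
54 - 10 = 4P + 4P
44 = 8P
P* = 44/8 = 11/2

11/2


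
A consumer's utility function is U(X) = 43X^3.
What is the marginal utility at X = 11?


MU = dU/dX = 43*3*X^(3-1)
MU = 129*X^2
At X = 11:
MU = 129 * 11^2
MU = 129 * 121 = 15609

15609


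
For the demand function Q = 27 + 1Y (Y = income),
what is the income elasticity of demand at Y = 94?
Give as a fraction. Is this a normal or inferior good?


dQ/dY = 1
At Y = 94: Q = 27 + 1*94 = 121
Ey = (dQ/dY)(Y/Q) = 1 * 94 / 121 = 94/121
Since Ey > 0, this is a normal good.

94/121 (normal good)


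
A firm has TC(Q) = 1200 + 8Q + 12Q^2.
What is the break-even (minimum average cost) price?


AC(Q) = 1200/Q + 8 + 12Q
To minimize: dAC/dQ = -1200/Q^2 + 12 = 0
Q^2 = 1200/12 = 100
Q* = 10
Min AC = 1200/10 + 8 + 12*10
Min AC = 120 + 8 + 120 = 248

248


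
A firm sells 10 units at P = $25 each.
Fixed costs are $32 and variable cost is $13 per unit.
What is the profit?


Total Revenue = P * Q = 25 * 10 = $250
Total Cost = FC + VC*Q = 32 + 13*10 = $162
Profit = TR - TC = 250 - 162 = $88

$88


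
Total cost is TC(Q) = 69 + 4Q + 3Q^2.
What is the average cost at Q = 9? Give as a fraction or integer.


TC(9) = 69 + 4*9 + 3*9^2
TC(9) = 69 + 36 + 243 = 348
AC = TC/Q = 348/9 = 116/3

116/3


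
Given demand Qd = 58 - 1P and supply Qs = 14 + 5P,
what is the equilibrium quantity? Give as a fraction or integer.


First find equilibrium price:
58 - 1P = 14 + 5P
P* = 44/6 = 22/3
Then substitute into demand:
Q* = 58 - 1 * 22/3 = 152/3

152/3


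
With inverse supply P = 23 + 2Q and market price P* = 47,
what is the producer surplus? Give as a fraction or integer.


Minimum supply price (at Q=0): P_min = 23
Quantity supplied at P* = 47:
Q* = (47 - 23)/2 = 12
PS = (1/2) * Q* * (P* - P_min)
PS = (1/2) * 12 * (47 - 23)
PS = (1/2) * 12 * 24 = 144

144


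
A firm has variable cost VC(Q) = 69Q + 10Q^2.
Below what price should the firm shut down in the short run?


AVC(Q) = VC(Q)/Q = 69 + 10Q
AVC is increasing in Q, so minimum AVC is at Q -> 0+.
Min AVC = 69
The firm should shut down if P < 69.

69


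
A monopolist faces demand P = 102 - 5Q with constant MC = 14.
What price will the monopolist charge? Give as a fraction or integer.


MR = 102 - 10Q
Set MR = MC: 102 - 10Q = 14
Q* = 44/5
Substitute into demand:
P* = 102 - 5*44/5 = 58

58


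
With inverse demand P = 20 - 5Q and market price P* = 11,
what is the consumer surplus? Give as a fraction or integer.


Maximum willingness to pay (at Q=0): P_max = 20
Quantity demanded at P* = 11:
Q* = (20 - 11)/5 = 9/5
CS = (1/2) * Q* * (P_max - P*)
CS = (1/2) * 9/5 * (20 - 11)
CS = (1/2) * 9/5 * 9 = 81/10

81/10


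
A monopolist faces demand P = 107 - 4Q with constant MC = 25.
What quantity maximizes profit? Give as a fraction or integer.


TR = P*Q = (107 - 4Q)Q = 107Q - 4Q^2
MR = dTR/dQ = 107 - 8Q
Set MR = MC:
107 - 8Q = 25
82 = 8Q
Q* = 82/8 = 41/4

41/4


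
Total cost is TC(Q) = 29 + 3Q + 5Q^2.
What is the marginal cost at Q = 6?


MC = dTC/dQ = 3 + 2*5*Q
At Q = 6:
MC = 3 + 10*6
MC = 3 + 60 = 63

63


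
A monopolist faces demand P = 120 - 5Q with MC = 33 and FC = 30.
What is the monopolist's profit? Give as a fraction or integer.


MR = MC: 120 - 10Q = 33
Q* = 87/10
P* = 120 - 5*87/10 = 153/2
Profit = (P* - MC)*Q* - FC
= (153/2 - 33)*87/10 - 30
= 87/2*87/10 - 30
= 7569/20 - 30 = 6969/20

6969/20


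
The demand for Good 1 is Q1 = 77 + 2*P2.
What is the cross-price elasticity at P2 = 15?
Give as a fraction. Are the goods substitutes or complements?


dQ1/dP2 = 2
At P2 = 15: Q1 = 77 + 2*15 = 107
Exy = (dQ1/dP2)(P2/Q1) = 2 * 15 / 107 = 30/107
Since Exy > 0, the goods are substitutes.

30/107 (substitutes)


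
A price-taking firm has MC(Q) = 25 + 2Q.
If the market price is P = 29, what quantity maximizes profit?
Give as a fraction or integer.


In perfect competition, profit is maximized where P = MC.
29 = 25 + 2Q
4 = 2Q
Q* = 4/2 = 2

2


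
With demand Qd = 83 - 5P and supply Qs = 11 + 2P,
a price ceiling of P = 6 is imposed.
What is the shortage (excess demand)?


At P = 6:
Qd = 83 - 5*6 = 53
Qs = 11 + 2*6 = 23
Shortage = Qd - Qs = 53 - 23 = 30

30


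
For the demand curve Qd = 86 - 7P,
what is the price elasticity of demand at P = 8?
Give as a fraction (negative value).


dQ/dP = -7
At P = 8: Q = 86 - 7*8 = 30
E = (dQ/dP)(P/Q) = (-7)(8/30) = -28/15

-28/15


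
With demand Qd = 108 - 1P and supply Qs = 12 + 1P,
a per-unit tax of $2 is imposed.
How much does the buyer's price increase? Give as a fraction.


With a per-unit tax, the buyer's price increase depends on relative slopes.
Supply slope: d = 1, Demand slope: b = 1
Buyer's price increase = d * tax / (b + d)
= 1 * 2 / (1 + 1)
= 2 / 2 = 1

1


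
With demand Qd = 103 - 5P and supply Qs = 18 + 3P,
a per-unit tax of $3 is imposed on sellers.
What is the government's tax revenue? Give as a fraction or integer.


With tax on sellers, new supply: Qs' = 18 + 3(P - 3)
= 9 + 3P
New equilibrium quantity:
Q_new = 177/4
Tax revenue = tax * Q_new = 3 * 177/4 = 531/4

531/4


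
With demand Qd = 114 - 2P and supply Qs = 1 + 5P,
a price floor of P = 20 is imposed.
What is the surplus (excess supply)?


At P = 20:
Qd = 114 - 2*20 = 74
Qs = 1 + 5*20 = 101
Surplus = Qs - Qd = 101 - 74 = 27

27


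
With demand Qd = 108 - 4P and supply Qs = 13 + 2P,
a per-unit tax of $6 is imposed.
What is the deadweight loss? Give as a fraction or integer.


Pre-tax equilibrium quantity: Q* = 134/3
Post-tax equilibrium quantity: Q_tax = 110/3
Reduction in quantity: Q* - Q_tax = 8
DWL = (1/2) * tax * (Q* - Q_tax)
DWL = (1/2) * 6 * 8 = 24

24


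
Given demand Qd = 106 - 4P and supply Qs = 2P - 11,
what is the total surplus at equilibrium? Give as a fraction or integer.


Find equilibrium: 106 - 4P = 2P - 11
106 + 11 = 6P
P* = 117/6 = 39/2
Q* = 2*39/2 - 11 = 28
Inverse demand: P = 53/2 - Q/4, so P_max = 53/2
Inverse supply: P = 11/2 + Q/2, so P_min = 11/2
CS = (1/2) * 28 * (53/2 - 39/2) = 98
PS = (1/2) * 28 * (39/2 - 11/2) = 196
TS = CS + PS = 98 + 196 = 294

294


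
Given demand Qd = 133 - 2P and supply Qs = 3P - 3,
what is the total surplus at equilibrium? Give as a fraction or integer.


Find equilibrium: 133 - 2P = 3P - 3
133 + 3 = 5P
P* = 136/5 = 136/5
Q* = 3*136/5 - 3 = 393/5
Inverse demand: P = 133/2 - Q/2, so P_max = 133/2
Inverse supply: P = 1 + Q/3, so P_min = 1
CS = (1/2) * 393/5 * (133/2 - 136/5) = 154449/100
PS = (1/2) * 393/5 * (136/5 - 1) = 51483/50
TS = CS + PS = 154449/100 + 51483/50 = 51483/20

51483/20


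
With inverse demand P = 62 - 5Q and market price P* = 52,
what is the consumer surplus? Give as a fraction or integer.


Maximum willingness to pay (at Q=0): P_max = 62
Quantity demanded at P* = 52:
Q* = (62 - 52)/5 = 2
CS = (1/2) * Q* * (P_max - P*)
CS = (1/2) * 2 * (62 - 52)
CS = (1/2) * 2 * 10 = 10

10


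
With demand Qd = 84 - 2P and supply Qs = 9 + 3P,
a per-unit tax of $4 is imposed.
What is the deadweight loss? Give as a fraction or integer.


Pre-tax equilibrium quantity: Q* = 54
Post-tax equilibrium quantity: Q_tax = 246/5
Reduction in quantity: Q* - Q_tax = 24/5
DWL = (1/2) * tax * (Q* - Q_tax)
DWL = (1/2) * 4 * 24/5 = 48/5

48/5


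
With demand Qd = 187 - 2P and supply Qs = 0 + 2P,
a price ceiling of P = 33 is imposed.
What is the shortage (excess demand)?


At P = 33:
Qd = 187 - 2*33 = 121
Qs = 0 + 2*33 = 66
Shortage = Qd - Qs = 121 - 66 = 55

55


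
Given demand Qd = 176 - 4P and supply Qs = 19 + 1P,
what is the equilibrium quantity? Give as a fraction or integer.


First find equilibrium price:
176 - 4P = 19 + 1P
P* = 157/5 = 157/5
Then substitute into demand:
Q* = 176 - 4 * 157/5 = 252/5

252/5


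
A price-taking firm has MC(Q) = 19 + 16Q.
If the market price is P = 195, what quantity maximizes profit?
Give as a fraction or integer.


In perfect competition, profit is maximized where P = MC.
195 = 19 + 16Q
176 = 16Q
Q* = 176/16 = 11

11


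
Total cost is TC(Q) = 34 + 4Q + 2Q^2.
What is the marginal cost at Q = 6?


MC = dTC/dQ = 4 + 2*2*Q
At Q = 6:
MC = 4 + 4*6
MC = 4 + 24 = 28

28


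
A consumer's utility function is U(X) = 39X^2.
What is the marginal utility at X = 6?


MU = dU/dX = 39*2*X^(2-1)
MU = 78*X^1
At X = 6:
MU = 78 * 6^1
MU = 78 * 6 = 468

468


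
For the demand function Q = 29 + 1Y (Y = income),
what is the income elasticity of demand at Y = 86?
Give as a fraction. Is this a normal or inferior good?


dQ/dY = 1
At Y = 86: Q = 29 + 1*86 = 115
Ey = (dQ/dY)(Y/Q) = 1 * 86 / 115 = 86/115
Since Ey > 0, this is a normal good.

86/115 (normal good)


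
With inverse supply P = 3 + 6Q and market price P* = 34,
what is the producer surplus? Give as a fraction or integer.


Minimum supply price (at Q=0): P_min = 3
Quantity supplied at P* = 34:
Q* = (34 - 3)/6 = 31/6
PS = (1/2) * Q* * (P* - P_min)
PS = (1/2) * 31/6 * (34 - 3)
PS = (1/2) * 31/6 * 31 = 961/12

961/12
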